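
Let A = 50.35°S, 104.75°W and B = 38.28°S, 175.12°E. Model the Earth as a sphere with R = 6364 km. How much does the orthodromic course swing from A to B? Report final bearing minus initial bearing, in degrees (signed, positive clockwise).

At departure: θ₁ = atan2(sin Δλ cos φ₂, cos φ₁ sin φ₂ − sin φ₁ cos φ₂ cos Δλ) = 249.33°
At arrival: θ₂ = atan2(sin Δλ cos φ₁, −cos φ₂ sin φ₁ + sin φ₂ cos φ₁ cos Δλ) = 310.49°
Δθ = θ₂ − θ₁ = +61.2°

+61.2°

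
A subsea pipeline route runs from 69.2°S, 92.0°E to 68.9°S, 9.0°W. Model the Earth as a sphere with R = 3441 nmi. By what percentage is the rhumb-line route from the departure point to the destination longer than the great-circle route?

Great circle: σ = 0.5591 rad → d_gc = Rσ = 1923.7 nmi
Rhumb: Δφ = +0.0052, Δλ = -1.7628, Δψ = +0.0146, q = Δφ/Δψ = 0.3575 → d_rh = R√(Δφ²+q²Δλ²) = 2168.9 nmi
Excess = (2168.9 − 1923.7) / 1923.7 = 245.2 / 1923.7 = 12.746% ≈ 12.7%

12.7%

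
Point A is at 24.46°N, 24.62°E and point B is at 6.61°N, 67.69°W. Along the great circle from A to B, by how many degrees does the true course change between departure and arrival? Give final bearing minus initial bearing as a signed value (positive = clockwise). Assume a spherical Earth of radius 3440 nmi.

At departure: θ₁ = atan2(sin Δλ cos φ₂, cos φ₁ sin φ₂ − sin φ₁ cos φ₂ cos Δλ) = 276.97°
At arrival: θ₂ = atan2(sin Δλ cos φ₁, −cos φ₂ sin φ₁ + sin φ₂ cos φ₁ cos Δλ) = 245.45°
Δθ = θ₂ − θ₁ = -31.5°

-31.5°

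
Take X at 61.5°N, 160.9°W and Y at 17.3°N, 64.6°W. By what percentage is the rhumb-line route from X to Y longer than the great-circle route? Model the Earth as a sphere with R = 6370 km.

Great circle: σ = 1.3578 rad → d_gc = Rσ = 8649.5 km
Rhumb: Δφ = -0.7714, Δλ = +1.6808, Δψ = -1.0639, q = Δφ/Δψ = 0.7251 → d_rh = R√(Δφ²+q²Δλ²) = 9187.7 km
Excess = (9187.7 − 8649.5) / 8649.5 = 538.2 / 8649.5 = 6.22% ≈ 6.2%

6.2%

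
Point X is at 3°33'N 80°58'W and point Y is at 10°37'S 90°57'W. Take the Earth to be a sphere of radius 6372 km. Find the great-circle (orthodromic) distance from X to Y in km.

1925 km

Haversine: a = sin²(Δφ/2)+cos φ₁ cos φ₂ sin²(Δλ/2) = 0.02263;  σ = 2·atan2(√a,√(1−a))
σ = 17.305° → d = Rσ = 6372·0.30203 = 1925 km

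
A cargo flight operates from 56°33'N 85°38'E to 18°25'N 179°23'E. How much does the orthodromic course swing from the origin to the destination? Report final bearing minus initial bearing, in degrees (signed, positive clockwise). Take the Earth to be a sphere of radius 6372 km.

+69.0°

Initial bearing θ₁ = atan2(sin Δλ cos φ₂, cos φ₁ sin φ₂ − sin φ₁ cos φ₂ cos Δλ) = 76.58°
Final bearing θ₂ = (initial bearing from the destination back to the start) + 180° = 145.59°
Δθ = θ₂ − θ₁ = +69.0°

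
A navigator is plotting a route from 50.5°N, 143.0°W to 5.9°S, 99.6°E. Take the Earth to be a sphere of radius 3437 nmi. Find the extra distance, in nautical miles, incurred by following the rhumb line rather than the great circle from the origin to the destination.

315 nmi

Great circle: cos σ = sin φ₁ sin φ₂ + cos φ₁ cos φ₂ cos Δλ,  σ = 1.9503 rad → d_gc = 6703.3 nmi
Rhumb line: Δψ = -1.1275, q = Δφ/Δψ = 0.8731, d_rh = R√(Δφ²+q²Δλ²) = 7017.9 nmi
Excess = 7017.9 − 6703.3 = 314.6 ≈ 315 nmi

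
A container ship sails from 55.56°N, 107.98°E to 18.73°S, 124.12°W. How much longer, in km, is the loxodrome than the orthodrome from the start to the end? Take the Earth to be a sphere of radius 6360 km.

722 km

Great circle: cos σ = sin φ₁ sin φ₂ + cos φ₁ cos φ₂ cos Δλ,  σ = 2.2066 rad → d_gc = 14034.03 km
Rhumb line: Δψ = -1.5043, q = Δφ/Δψ = 0.8619, d_rh = R√(Δφ²+q²Δλ²) = 14756.49 km
Excess = 14756.49 − 14034.03 = 722.46 ≈ 722 km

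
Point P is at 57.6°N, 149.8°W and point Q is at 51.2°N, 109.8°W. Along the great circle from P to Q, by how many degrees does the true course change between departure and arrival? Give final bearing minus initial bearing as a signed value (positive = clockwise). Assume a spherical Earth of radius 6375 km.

+33.0°

At departure: θ₁ = atan2(sin Δλ cos φ₂, cos φ₁ sin φ₂ − sin φ₁ cos φ₂ cos Δλ) = 88.25°
At arrival: θ₂ = atan2(sin Δλ cos φ₁, −cos φ₂ sin φ₁ + sin φ₂ cos φ₁ cos Δλ) = 121.27°
Δθ = θ₂ − θ₁ = +33.0°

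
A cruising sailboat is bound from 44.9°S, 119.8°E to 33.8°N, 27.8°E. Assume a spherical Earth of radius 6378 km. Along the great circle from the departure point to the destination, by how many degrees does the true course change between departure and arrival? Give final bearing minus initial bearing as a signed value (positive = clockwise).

At departure: θ₁ = atan2(sin Δλ cos φ₂, cos φ₁ sin φ₂ − sin φ₁ cos φ₂ cos Δλ) = 294.22°
At arrival: θ₂ = atan2(sin Δλ cos φ₁, −cos φ₂ sin φ₁ + sin φ₂ cos φ₁ cos Δλ) = 308.98°
Δθ = θ₂ − θ₁ = +14.8°

+14.8°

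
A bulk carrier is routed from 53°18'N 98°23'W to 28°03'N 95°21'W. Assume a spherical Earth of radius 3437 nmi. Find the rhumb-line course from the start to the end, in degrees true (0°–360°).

174.9°

Δψ = ln[tan(π/4+φ₂/2)/tan(π/4+φ₁/2)] = -0.5932
Δλ = +0.0529 rad (taken the short way round)
course = atan2(Δλ, Δψ) = 174.90°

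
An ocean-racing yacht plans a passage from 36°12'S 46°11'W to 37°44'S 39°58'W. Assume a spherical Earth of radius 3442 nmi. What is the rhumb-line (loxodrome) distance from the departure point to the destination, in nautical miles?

Rhumb course C = atan2(Δλ, Δψ) with Δψ = ln[tan(π/4+φ₂/2)/tan(π/4+φ₁/2)] = -0.0335, Δλ = +0.1085 → C = 107.16°
d = R·|Δφ| / |cos C| = 3442·0.02676 / 0.29498 = 312 nmi

312 nmi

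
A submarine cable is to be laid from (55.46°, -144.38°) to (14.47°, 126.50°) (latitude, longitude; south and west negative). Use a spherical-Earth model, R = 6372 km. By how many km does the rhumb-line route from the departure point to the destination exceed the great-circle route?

372 km

Great circle: cos σ = sin φ₁ sin φ₂ + cos φ₁ cos φ₂ cos Δλ,  σ = 1.3549 rad → d_gc = 8633.2 km
Rhumb line: Δψ = -0.9130, q = Δφ/Δψ = 0.7836, d_rh = R√(Δφ²+q²Δλ²) = 9005.1 km
Excess = 9005.1 − 8633.2 = 371.9 ≈ 372 km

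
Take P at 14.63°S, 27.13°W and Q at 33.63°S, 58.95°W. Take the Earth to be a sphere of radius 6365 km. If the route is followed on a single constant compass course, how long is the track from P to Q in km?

Rhumb course C = atan2(Δλ, Δψ) with Δψ = ln[tan(π/4+φ₂/2)/tan(π/4+φ₁/2)] = -0.3657, Δλ = -0.5554 → C = 236.63°
d = R·|Δφ| / |cos C| = 6365·0.33161 / 0.54999 = 3838 km

3838 km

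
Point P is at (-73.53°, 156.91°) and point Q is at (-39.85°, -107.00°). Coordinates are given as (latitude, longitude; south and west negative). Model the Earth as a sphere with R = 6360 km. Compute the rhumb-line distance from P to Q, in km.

6521 km

Rhumb course C = atan2(Δλ, Δψ) with Δψ = ln[tan(π/4+φ₂/2)/tan(π/4+φ₁/2)] = +1.1734, Δλ = +1.6771 → C = 55.02°
d = R·|Δφ| / |cos C| = 6360·0.58783 / 0.57328 = 6521 km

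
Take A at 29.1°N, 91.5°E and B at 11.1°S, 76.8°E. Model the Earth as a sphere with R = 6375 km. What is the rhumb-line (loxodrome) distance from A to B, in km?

Δψ = ln[tan(π/4+φ₂/2)/tan(π/4+φ₁/2)] = -0.7262;  Δφ = -0.7016 rad,  Δλ = -0.2566 rad
q = Δφ/Δψ = 0.9662
d = R·√(Δφ² + q²Δλ²) = 6375·0.74412 = 4744 km

4744 km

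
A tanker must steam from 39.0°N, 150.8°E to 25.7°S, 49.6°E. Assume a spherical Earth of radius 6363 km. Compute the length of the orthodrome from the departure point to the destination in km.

cos σ = sin φ₁ sin φ₂ + cos φ₁ cos φ₂ cos Δλ
      = sin(39.00°)sin(-25.70°) + cos(39.00°)cos(-25.70°)cos(-101.20°) = -0.4089
σ = 114.137° → d = Rσ = 6363·1.99207 = 12676 km

12676 km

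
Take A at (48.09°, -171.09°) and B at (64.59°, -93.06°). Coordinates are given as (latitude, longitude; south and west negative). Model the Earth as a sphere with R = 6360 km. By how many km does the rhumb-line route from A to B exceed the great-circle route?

Great circle: cos σ = sin φ₁ sin φ₂ + cos φ₁ cos φ₂ cos Δλ,  σ = 0.7501 rad → d_gc = 4770.4 km
Rhumb line: Δψ = +0.5298, q = Δφ/Δψ = 0.5435, d_rh = R√(Δφ²+q²Δλ²) = 5051.5 km
Excess = 5051.5 − 4770.4 = 281.1 ≈ 281 km

281 km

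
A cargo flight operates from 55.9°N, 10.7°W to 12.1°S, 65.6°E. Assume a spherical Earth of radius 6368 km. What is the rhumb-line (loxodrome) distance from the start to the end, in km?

Δψ = ln[tan(π/4+φ₂/2)/tan(π/4+φ₁/2)] = -1.3947;  Δφ = -1.1868 rad,  Δλ = +1.3317 rad
q = Δφ/Δψ = 0.8509
d = R·√(Δφ² + q²Δλ²) = 6368·1.64094 = 10450 km

10450 km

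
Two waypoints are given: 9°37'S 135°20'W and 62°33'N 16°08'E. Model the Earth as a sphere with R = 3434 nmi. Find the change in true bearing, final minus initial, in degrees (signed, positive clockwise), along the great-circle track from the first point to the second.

Initial bearing θ₁ = atan2(sin Δλ cos φ₂, cos φ₁ sin φ₂ − sin φ₁ cos φ₂ cos Δλ) = 15.26°
Final bearing θ₂ = (initial bearing from the destination back to the start) + 180° = 145.75°
Δθ = θ₂ − θ₁ = +130.5°

+130.5°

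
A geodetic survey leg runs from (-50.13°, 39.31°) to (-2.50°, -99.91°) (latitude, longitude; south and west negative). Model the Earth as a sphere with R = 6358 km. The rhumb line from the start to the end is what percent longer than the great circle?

Great circle: σ = 2.0392 rad → d_gc = Rσ = 12965.3 km
Rhumb: Δφ = +0.8313, Δλ = -2.4298, Δψ = +0.9706, q = Δφ/Δψ = 0.8565 → d_rh = R√(Δφ²+q²Δλ²) = 14248.7 km
Excess = (14248.7 − 12965.3) / 12965.3 = 1283.4 / 12965.3 = 9.90% ≈ 9.9%

9.9%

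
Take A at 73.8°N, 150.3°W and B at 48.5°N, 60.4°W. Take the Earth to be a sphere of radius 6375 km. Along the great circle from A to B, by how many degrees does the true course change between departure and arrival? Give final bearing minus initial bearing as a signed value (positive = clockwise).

+83.7°

Initial bearing θ₁ = atan2(sin Δλ cos φ₂, cos φ₁ sin φ₂ − sin φ₁ cos φ₂ cos Δλ) = 72.59°
Final bearing θ₂ = (initial bearing from the destination back to the start) + 180° = 156.31°
Δθ = θ₂ − θ₁ = +83.7°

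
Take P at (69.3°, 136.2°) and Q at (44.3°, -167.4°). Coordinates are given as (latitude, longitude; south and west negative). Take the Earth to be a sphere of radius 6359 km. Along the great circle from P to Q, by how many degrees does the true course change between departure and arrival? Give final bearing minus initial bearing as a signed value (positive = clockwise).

+49.4°

At departure: θ₁ = atan2(sin Δλ cos φ₂, cos φ₁ sin φ₂ − sin φ₁ cos φ₂ cos Δλ) = 101.72°
At arrival: θ₂ = atan2(sin Δλ cos φ₁, −cos φ₂ sin φ₁ + sin φ₂ cos φ₁ cos Δλ) = 151.08°
Δθ = θ₂ − θ₁ = +49.4°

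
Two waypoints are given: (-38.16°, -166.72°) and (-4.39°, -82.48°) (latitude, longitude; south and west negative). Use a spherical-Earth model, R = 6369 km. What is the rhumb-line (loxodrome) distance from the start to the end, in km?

9346 km

Δψ = ln[tan(π/4+φ₂/2)/tan(π/4+φ₁/2)] = +0.6448;  Δφ = +0.5894 rad,  Δλ = +1.4703 rad
q = Δφ/Δψ = 0.9140
d = R·√(Δφ² + q²Δλ²) = 6369·1.46742 = 9346 km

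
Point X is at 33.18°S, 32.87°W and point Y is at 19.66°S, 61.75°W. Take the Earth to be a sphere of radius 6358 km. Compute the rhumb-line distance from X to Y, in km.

Rhumb course C = atan2(Δλ, Δψ) with Δψ = ln[tan(π/4+φ₂/2)/tan(π/4+φ₁/2)] = +0.2644, Δλ = -0.5041 → C = 297.68°
d = R·|Δφ| / |cos C| = 6358·0.23597 / 0.46453 = 3230 km

3230 km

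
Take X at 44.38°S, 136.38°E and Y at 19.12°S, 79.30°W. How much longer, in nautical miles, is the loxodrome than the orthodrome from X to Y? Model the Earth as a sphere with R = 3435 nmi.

Great circle: cos σ = sin φ₁ sin φ₂ + cos φ₁ cos φ₂ cos Δλ,  σ = 1.8959 rad → d_gc = 6512.5 nmi
Rhumb line: Δψ = +0.5261, q = Δφ/Δψ = 0.8380, d_rh = R√(Δφ²+q²Δλ²) = 7407.4 nmi
Excess = 7407.4 − 6512.5 = 894.9 ≈ 895 nmi

895 nmi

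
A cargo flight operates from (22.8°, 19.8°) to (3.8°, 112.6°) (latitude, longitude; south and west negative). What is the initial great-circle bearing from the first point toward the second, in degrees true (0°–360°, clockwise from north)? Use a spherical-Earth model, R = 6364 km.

N = sin Δλ·cos φ₂ = +0.9966;  D = cos φ₁ sin φ₂ − sin φ₁ cos φ₂ cos Δλ = +0.0800
initial course = atan2(N, D) = 85.41°

85.4°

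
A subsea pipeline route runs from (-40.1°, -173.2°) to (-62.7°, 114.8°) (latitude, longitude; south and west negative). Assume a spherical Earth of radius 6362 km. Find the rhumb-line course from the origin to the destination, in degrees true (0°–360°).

Δψ = ln[tan(π/4+φ₂/2)/tan(π/4+φ₁/2)] = -0.6501
Δλ = -1.2566 rad (taken the short way round)
course = atan2(Δλ, Δψ) = 242.65°

242.6°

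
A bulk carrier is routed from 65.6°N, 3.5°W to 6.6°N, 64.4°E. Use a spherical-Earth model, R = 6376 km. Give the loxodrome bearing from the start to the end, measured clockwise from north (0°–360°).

Δψ = ln[tan(π/4+φ₂/2)/tan(π/4+φ₁/2)] = -1.4161
Δλ = +1.1851 rad (taken the short way round)
course = atan2(Δλ, Δψ) = 140.07°

140.1°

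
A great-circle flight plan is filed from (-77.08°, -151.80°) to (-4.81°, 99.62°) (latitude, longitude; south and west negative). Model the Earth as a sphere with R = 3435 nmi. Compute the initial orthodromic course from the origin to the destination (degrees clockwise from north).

250.8°

θ = atan2( sin Δλ·cos φ₂ ,  cos φ₁ sin φ₂ − sin φ₁ cos φ₂ cos Δλ )
  = atan2(-0.9445, -0.3282) = 250.84°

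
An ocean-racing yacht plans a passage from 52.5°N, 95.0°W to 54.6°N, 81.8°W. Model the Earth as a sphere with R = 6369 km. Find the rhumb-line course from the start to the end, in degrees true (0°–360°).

Meridional parts: M(φ₁)=+1.0804, M(φ₂)=+1.1421 → ΔM = +0.0617;  Δλ = +0.2304 rad
tan C = Δλ / ΔM = +3.7335 → C = 75.01°

75.0°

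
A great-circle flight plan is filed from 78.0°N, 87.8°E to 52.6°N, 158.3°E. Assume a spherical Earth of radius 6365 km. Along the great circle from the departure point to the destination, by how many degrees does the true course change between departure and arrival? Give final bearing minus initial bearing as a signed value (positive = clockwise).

+66.7°

Initial bearing θ₁ = atan2(sin Δλ cos φ₂, cos φ₁ sin φ₂ − sin φ₁ cos φ₂ cos Δλ) = 93.31°
Final bearing θ₂ = (initial bearing from the destination back to the start) + 180° = 160.02°
Δθ = θ₂ − θ₁ = +66.7°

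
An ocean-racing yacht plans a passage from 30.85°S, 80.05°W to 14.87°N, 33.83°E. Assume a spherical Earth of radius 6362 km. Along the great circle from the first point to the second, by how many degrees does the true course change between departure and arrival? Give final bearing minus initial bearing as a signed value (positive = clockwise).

Initial bearing θ₁ = atan2(sin Δλ cos φ₂, cos φ₁ sin φ₂ − sin φ₁ cos φ₂ cos Δλ) = 88.72°
Final bearing θ₂ = (initial bearing from the destination back to the start) + 180° = 62.63°
Δθ = θ₂ − θ₁ = -26.1°

-26.1°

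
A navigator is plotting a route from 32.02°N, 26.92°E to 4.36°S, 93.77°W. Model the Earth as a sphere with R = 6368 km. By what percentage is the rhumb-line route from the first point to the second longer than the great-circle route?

2.1%

Great circle: σ = 2.0621 rad → d_gc = Rσ = 13131.6 km
Rhumb: Δφ = -0.6350, Δλ = -2.1064, Δψ = -0.6666, q = Δφ/Δψ = 0.9525 → d_rh = R√(Δφ²+q²Δλ²) = 13401.2 km
Excess = (13401.2 − 13131.6) / 13131.6 = 269.6 / 13131.6 = 2.053% ≈ 2.1%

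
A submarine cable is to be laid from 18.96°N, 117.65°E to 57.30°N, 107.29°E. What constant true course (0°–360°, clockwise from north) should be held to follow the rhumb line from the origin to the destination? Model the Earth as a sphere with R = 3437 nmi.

348.5°

Δψ = ln[tan(π/4+φ₂/2)/tan(π/4+φ₁/2)] = +0.8892
Δλ = -0.1808 rad (taken the short way round)
course = atan2(Δλ, Δψ) = 348.51°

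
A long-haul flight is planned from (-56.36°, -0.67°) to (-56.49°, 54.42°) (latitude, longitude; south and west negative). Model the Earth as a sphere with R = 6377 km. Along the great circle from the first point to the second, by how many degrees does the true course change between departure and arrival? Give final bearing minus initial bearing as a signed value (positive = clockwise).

Initial bearing θ₁ = atan2(sin Δλ cos φ₂, cos φ₁ sin φ₂ − sin φ₁ cos φ₂ cos Δλ) = 113.71°
Final bearing θ₂ = (initial bearing from the destination back to the start) + 180° = 66.74°
Δθ = θ₂ − θ₁ = -47.0°

-47.0°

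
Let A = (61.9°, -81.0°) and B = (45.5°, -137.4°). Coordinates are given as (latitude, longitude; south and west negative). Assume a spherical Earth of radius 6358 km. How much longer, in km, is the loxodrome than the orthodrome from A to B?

Great circle: cos σ = sin φ₁ sin φ₂ + cos φ₁ cos φ₂ cos Δλ,  σ = 0.6234 rad → d_gc = 3963.9 km
Rhumb line: Δψ = -0.4915, q = Δφ/Δψ = 0.5824, d_rh = R√(Δφ²+q²Δλ²) = 4073.9 km
Excess = 4073.9 − 3963.9 = 110.0 ≈ 110 km

110 km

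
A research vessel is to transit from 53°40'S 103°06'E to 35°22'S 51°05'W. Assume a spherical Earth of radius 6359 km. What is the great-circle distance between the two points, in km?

Haversine: a = sin²(Δφ/2)+cos φ₁ cos φ₂ sin²(Δλ/2) = 0.48432;  σ = 2·atan2(√a,√(1−a))
σ = 88.203° → d = Rσ = 6359·1.53944 = 9789 km

9789 km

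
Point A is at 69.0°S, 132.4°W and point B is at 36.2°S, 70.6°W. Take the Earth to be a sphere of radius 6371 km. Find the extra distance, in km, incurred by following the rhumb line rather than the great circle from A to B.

Great circle: cos σ = sin φ₁ sin φ₂ + cos φ₁ cos φ₂ cos Δλ,  σ = 0.8120 rad → d_gc = 5173.4 km
Rhumb line: Δψ = +1.0070, q = Δφ/Δψ = 0.5685, d_rh = R√(Δφ²+q²Δλ²) = 5344.5 km
Excess = 5344.5 − 5173.4 = 171.1 ≈ 171 km

171 km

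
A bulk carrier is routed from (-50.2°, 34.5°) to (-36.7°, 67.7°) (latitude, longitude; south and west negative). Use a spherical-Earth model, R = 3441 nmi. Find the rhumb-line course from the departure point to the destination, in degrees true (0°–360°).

60.6°

Meridional parts: M(φ₁)=-1.0161, M(φ₂)=-0.6894 → ΔM = +0.3267;  Δλ = +0.5794 rad
tan C = Δλ / ΔM = +1.7738 → C = 60.59°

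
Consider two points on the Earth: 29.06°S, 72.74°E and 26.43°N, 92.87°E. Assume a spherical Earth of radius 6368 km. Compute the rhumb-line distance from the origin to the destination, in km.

Δψ = ln[tan(π/4+φ₂/2)/tan(π/4+φ₁/2)] = +1.0090;  Δφ = +0.9685 rad,  Δλ = +0.3513 rad
q = Δφ/Δψ = 0.9598
d = R·√(Δφ² + q²Δλ²) = 6368·1.02551 = 6530 km

6530 km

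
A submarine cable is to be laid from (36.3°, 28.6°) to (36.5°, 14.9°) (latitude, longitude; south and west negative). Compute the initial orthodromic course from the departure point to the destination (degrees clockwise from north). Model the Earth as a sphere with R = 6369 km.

275.1°

N = sin Δλ·cos φ₂ = -0.1904;  D = cos φ₁ sin φ₂ − sin φ₁ cos φ₂ cos Δλ = +0.0170
initial course = atan2(N, D) = 275.11°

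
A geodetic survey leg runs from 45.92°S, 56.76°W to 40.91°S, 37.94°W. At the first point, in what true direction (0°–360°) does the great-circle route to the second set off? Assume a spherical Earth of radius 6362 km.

θ = atan2( sin Δλ·cos φ₂ ,  cos φ₁ sin φ₂ − sin φ₁ cos φ₂ cos Δλ )
  = atan2(+0.2438, +0.0583) = 76.55°

76.6°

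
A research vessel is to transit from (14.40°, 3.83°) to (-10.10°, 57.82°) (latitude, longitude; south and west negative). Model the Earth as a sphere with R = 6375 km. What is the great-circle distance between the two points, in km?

6550 km

cos σ = sin φ₁ sin φ₂ + cos φ₁ cos φ₂ cos Δλ
      = sin(14.40°)sin(-10.10°) + cos(14.40°)cos(-10.10°)cos(53.99°) = 0.5170
σ = 58.867° → d = Rσ = 6375·1.02743 = 6550 km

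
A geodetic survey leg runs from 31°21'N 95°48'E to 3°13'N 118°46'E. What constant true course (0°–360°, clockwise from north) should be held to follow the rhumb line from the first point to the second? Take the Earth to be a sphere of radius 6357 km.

Δψ = ln[tan(π/4+φ₂/2)/tan(π/4+φ₁/2)] = -0.5205
Δλ = +0.4008 rad (taken the short way round)
course = atan2(Δλ, Δψ) = 142.40°

142.4°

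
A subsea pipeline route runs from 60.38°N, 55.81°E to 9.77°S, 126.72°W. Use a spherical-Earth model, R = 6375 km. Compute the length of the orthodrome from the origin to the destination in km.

cos σ = sin φ₁ sin φ₂ + cos φ₁ cos φ₂ cos Δλ
      = sin(60.38°)sin(-9.77°) + cos(60.38°)cos(-9.77°)cos(177.47°) = -0.6341
σ = 129.355° → d = Rσ = 6375·2.25767 = 14393 km

14393 km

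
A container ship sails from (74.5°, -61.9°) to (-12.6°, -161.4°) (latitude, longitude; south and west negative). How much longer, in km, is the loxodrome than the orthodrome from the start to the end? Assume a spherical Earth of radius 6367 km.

665 km

Great circle: cos σ = sin φ₁ sin φ₂ + cos φ₁ cos φ₂ cos Δλ,  σ = 1.8268 rad → d_gc = 11631.5 km
Rhumb line: Δψ = -2.2161, q = Δφ/Δψ = 0.6860, d_rh = R√(Δφ²+q²Δλ²) = 12296.8 km
Excess = 12296.8 − 11631.5 = 665.3 ≈ 665 km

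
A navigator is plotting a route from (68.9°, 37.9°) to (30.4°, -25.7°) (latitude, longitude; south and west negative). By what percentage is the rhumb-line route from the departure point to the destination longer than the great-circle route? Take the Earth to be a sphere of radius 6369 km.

Great circle: σ = 0.9145 rad → d_gc = Rσ = 5824.6 km
Rhumb: Δφ = -0.6720, Δλ = -1.1100, Δψ = -1.1233, q = Δφ/Δψ = 0.5982 → d_rh = R√(Δφ²+q²Δλ²) = 6016.6 km
Excess = (6016.6 − 5824.6) / 5824.6 = 192.0 / 5824.6 = 3.30% ≈ 3.3%

3.3%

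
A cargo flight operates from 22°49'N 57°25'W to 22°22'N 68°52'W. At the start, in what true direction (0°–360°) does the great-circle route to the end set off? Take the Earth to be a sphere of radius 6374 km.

N = sin Δλ·cos φ₂ = -0.1836;  D = cos φ₁ sin φ₂ − sin φ₁ cos φ₂ cos Δλ = -0.0007
initial course = atan2(N, D) = 269.78°

269.8°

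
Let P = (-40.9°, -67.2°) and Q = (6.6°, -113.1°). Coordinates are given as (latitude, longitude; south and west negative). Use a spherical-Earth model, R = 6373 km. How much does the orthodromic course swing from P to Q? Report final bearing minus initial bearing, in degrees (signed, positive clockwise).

+15.5°

Initial bearing θ₁ = atan2(sin Δλ cos φ₂, cos φ₁ sin φ₂ − sin φ₁ cos φ₂ cos Δλ) = 307.10°
Final bearing θ₂ = (initial bearing from the destination back to the start) + 180° = 322.64°
Δθ = θ₂ − θ₁ = +15.5°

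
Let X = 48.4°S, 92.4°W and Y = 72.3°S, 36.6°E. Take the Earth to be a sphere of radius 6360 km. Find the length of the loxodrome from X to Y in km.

Rhumb course C = atan2(Δλ, Δψ) with Δψ = ln[tan(π/4+φ₂/2)/tan(π/4+φ₁/2)] = -0.8919, Δλ = +2.2515 → C = 111.61°
d = R·|Δφ| / |cos C| = 6360·0.41713 / 0.36828 = 7204 km

7204 km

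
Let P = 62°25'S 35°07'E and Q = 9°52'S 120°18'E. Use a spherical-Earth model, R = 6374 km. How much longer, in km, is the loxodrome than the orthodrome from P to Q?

Great circle: cos σ = sin φ₁ sin φ₂ + cos φ₁ cos φ₂ cos Δλ,  σ = 1.3794 rad → d_gc = 8792.6 km
Rhumb line: Δψ = +1.2315, q = Δφ/Δψ = 0.7447, d_rh = R√(Δφ²+q²Δλ²) = 9164.3 km
Excess = 9164.3 − 8792.6 = 371.7 ≈ 372 km

372 km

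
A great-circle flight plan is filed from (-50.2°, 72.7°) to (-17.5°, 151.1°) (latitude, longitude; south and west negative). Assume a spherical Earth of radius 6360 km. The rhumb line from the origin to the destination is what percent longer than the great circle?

Great circle: σ = 1.2092 rad → d_gc = Rσ = 7690.4 km
Rhumb: Δφ = +0.5707, Δλ = +1.3683, Δψ = +0.7058, q = Δφ/Δψ = 0.8086 → d_rh = R√(Δφ²+q²Δλ²) = 7917.8 km
Excess = (7917.8 − 7690.4) / 7690.4 = 227.4 / 7690.4 = 2.96% ≈ 3.0%

3.0%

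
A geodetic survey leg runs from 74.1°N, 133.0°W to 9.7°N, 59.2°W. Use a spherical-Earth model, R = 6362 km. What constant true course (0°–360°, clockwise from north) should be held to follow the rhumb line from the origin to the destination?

Meridional parts: M(φ₁)=+1.9686, M(φ₂)=+0.1701 → ΔM = -1.7985;  Δλ = +1.2881 rad
tan C = Δλ / ΔM = -0.7162 → C = 144.39°

144.4°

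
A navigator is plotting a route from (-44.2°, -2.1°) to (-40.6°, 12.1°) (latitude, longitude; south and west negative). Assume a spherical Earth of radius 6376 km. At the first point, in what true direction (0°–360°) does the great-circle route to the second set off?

θ = atan2( sin Δλ·cos φ₂ ,  cos φ₁ sin φ₂ − sin φ₁ cos φ₂ cos Δλ )
  = atan2(+0.1863, +0.0466) = 75.95°

75.9°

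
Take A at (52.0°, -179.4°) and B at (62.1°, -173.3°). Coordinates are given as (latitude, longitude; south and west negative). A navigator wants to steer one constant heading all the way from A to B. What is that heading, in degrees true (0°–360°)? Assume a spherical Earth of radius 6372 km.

18.1°

Meridional parts: M(φ₁)=+1.0662, M(φ₂)=+1.3927 → ΔM = +0.3265;  Δλ = +0.1065 rad
tan C = Δλ / ΔM = +0.3260 → C = 18.06°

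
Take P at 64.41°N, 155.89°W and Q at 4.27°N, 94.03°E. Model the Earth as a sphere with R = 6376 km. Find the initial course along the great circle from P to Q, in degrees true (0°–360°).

θ = atan2( sin Δλ·cos φ₂ ,  cos φ₁ sin φ₂ − sin φ₁ cos φ₂ cos Δλ )
  = atan2(-0.9366, +0.3410) = 290.00°

290.0°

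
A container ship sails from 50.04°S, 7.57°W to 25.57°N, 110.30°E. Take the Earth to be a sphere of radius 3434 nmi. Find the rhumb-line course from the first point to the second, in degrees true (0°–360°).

54.4°

Δψ = ln[tan(π/4+φ₂/2)/tan(π/4+φ₁/2)] = +1.4736
Δλ = +2.0572 rad (taken the short way round)
course = atan2(Δλ, Δψ) = 54.38°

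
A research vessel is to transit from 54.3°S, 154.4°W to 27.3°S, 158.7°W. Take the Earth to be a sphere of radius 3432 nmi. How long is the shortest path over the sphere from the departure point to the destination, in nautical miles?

cos σ = sin φ₁ sin φ₂ + cos φ₁ cos φ₂ cos Δλ
      = sin(-54.30°)sin(-27.30°) + cos(-54.30°)cos(-27.30°)cos(-4.30°) = 0.8895
σ = 27.184° → d = Rσ = 3432·0.47444 = 1628 nmi

1628 nmi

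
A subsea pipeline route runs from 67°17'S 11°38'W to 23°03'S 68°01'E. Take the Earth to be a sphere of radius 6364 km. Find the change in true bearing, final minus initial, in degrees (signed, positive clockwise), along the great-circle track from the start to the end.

At departure: θ₁ = atan2(sin Δλ cos φ₂, cos φ₁ sin φ₂ − sin φ₁ cos φ₂ cos Δλ) = 89.92°
At arrival: θ₂ = atan2(sin Δλ cos φ₁, −cos φ₂ sin φ₁ + sin φ₂ cos φ₁ cos Δλ) = 24.81°
Δθ = θ₂ − θ₁ = -65.1°

-65.1°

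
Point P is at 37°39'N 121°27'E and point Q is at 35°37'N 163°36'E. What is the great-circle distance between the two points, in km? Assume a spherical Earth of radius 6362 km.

3731 km

cos σ = sin φ₁ sin φ₂ + cos φ₁ cos φ₂ cos Δλ
      = sin(37.65°)sin(35.62°) + cos(37.65°)cos(35.62°)cos(42.15°) = 0.8329
σ = 33.600° → d = Rσ = 6362·0.58644 = 3731 km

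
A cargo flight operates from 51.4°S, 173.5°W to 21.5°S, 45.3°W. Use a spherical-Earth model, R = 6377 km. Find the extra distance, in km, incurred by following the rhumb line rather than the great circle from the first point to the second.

1203 km

Great circle: cos σ = sin φ₁ sin φ₂ + cos φ₁ cos φ₂ cos Δλ,  σ = 1.6434 rad → d_gc = 10480.0 km
Rhumb line: Δψ = +0.6649, q = Δφ/Δψ = 0.7849, d_rh = R√(Δφ²+q²Δλ²) = 11683.0 km
Excess = 11683.0 − 10480.0 = 1203.0 ≈ 1203 km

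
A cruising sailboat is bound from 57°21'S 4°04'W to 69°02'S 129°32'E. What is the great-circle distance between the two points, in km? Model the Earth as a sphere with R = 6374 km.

cos σ = sin φ₁ sin φ₂ + cos φ₁ cos φ₂ cos Δλ
      = sin(-57.35°)sin(-69.03°) + cos(-57.35°)cos(-69.03°)cos(133.60°) = 0.6531
σ = 49.224° → d = Rσ = 6374·0.85912 = 5476 km

5476 km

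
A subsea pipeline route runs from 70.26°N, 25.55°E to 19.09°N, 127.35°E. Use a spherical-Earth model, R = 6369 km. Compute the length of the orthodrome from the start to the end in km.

Haversine: a = sin²(Δφ/2)+cos φ₁ cos φ₂ sin²(Δλ/2) = 0.37872;  σ = 2·atan2(√a,√(1−a))
σ = 75.962° → d = Rσ = 6369·1.32579 = 8444 km

8444 km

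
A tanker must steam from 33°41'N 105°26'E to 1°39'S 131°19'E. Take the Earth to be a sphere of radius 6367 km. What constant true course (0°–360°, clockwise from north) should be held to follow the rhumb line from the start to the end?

Meridional parts: M(φ₁)=+0.6250, M(φ₂)=-0.0288 → ΔM = -0.6538;  Δλ = +0.4517 rad
tan C = Δλ / ΔM = -0.6910 → C = 145.36°

145.4°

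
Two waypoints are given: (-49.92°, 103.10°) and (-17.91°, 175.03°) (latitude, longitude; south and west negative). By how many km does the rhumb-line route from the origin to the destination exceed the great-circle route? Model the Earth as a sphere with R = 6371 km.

Great circle: cos σ = sin φ₁ sin φ₂ + cos φ₁ cos φ₂ cos Δλ,  σ = 1.1315 rad → d_gc = 7208.6 km
Rhumb line: Δψ = +0.6907, q = Δφ/Δψ = 0.8089, d_rh = R√(Δφ²+q²Δλ²) = 7383.9 km
Excess = 7383.9 − 7208.6 = 175.3 ≈ 175 km

175 km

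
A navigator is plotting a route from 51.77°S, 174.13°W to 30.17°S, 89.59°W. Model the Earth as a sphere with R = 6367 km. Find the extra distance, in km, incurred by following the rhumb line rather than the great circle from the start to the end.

Great circle: cos σ = sin φ₁ sin φ₂ + cos φ₁ cos φ₂ cos Δλ,  σ = 1.1089 rad → d_gc = 7060.1 km
Rhumb line: Δψ = +0.5069, q = Δφ/Δψ = 0.7437, d_rh = R√(Δφ²+q²Δλ²) = 7387.4 km
Excess = 7387.4 − 7060.1 = 327.3 ≈ 327 km

327 km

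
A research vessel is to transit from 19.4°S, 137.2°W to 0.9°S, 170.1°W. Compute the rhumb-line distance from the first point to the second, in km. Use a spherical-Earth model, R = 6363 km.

4128 km

Rhumb course C = atan2(Δλ, Δψ) with Δψ = ln[tan(π/4+φ₂/2)/tan(π/4+φ₁/2)] = +0.3295, Δλ = -0.5742 → C = 299.85°
d = R·|Δφ| / |cos C| = 6363·0.32289 / 0.49776 = 4128 km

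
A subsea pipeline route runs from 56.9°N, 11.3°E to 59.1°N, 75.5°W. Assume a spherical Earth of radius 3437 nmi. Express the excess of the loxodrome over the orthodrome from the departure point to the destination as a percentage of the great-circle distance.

7.7%

Great circle: σ = 0.7459 rad → d_gc = Rσ = 2563.7 nmi
Rhumb: Δφ = +0.0384, Δλ = -1.5149, Δψ = +0.0725, q = Δφ/Δψ = 0.5297 → d_rh = R√(Δφ²+q²Δλ²) = 2761.3 nmi
Excess = (2761.3 − 2563.7) / 2563.7 = 197.6 / 2563.7 = 7.71% ≈ 7.7%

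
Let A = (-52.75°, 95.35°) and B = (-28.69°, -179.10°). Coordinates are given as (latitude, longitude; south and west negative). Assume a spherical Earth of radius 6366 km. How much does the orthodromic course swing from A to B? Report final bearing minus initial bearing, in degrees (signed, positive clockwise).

Initial bearing θ₁ = atan2(sin Δλ cos φ₂, cos φ₁ sin φ₂ − sin φ₁ cos φ₂ cos Δλ) = 105.13°
Final bearing θ₂ = (initial bearing from the destination back to the start) + 180° = 41.77°
Δθ = θ₂ − θ₁ = -63.4°

-63.4°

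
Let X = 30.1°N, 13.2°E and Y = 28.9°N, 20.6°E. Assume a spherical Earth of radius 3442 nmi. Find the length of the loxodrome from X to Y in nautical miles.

Δψ = ln[tan(π/4+φ₂/2)/tan(π/4+φ₁/2)] = -0.0241;  Δφ = -0.0209 rad,  Δλ = +0.1292 rad
q = Δφ/Δψ = 0.8703
d = R·√(Δφ² + q²Δλ²) = 3442·0.11434 = 394 nmi

394 nmi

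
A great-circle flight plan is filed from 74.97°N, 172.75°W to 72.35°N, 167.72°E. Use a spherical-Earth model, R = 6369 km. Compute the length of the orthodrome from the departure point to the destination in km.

cos σ = sin φ₁ sin φ₂ + cos φ₁ cos φ₂ cos Δλ
      = sin(74.97°)sin(72.35°) + cos(74.97°)cos(72.35°)cos(-19.53°) = 0.9944
σ = 6.050° → d = Rσ = 6369·0.10559 = 672 km

672 km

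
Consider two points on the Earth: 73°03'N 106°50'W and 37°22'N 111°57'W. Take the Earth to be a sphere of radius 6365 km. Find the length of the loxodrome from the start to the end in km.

Rhumb course C = atan2(Δλ, Δψ) with Δψ = ln[tan(π/4+φ₂/2)/tan(π/4+φ₁/2)] = -1.1998, Δλ = -0.0893 → C = 184.26°
d = R·|Δφ| / |cos C| = 6365·0.62279 / 0.99724 = 3975 km

3975 km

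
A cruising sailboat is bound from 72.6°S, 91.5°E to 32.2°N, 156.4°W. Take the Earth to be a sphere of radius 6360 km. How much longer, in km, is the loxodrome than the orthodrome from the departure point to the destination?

725 km

Great circle: cos σ = sin φ₁ sin φ₂ + cos φ₁ cos φ₂ cos Δλ,  σ = 2.2189 rad → d_gc = 14112.4 km
Rhumb line: Δψ = +2.4713, q = Δφ/Δψ = 0.7401, d_rh = R√(Δφ²+q²Δλ²) = 14837.4 km
Excess = 14837.4 − 14112.4 = 725.0 ≈ 725 km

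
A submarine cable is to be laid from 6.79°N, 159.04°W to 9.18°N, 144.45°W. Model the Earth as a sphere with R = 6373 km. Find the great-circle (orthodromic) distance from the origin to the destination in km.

Haversine: a = sin²(Δφ/2)+cos φ₁ cos φ₂ sin²(Δλ/2) = 0.01624;  σ = 2·atan2(√a,√(1−a))
σ = 14.643° → d = Rσ = 6373·0.25557 = 1629 km

1629 km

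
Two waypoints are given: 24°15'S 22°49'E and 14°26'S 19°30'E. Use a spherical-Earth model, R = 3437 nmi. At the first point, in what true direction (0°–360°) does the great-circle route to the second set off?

N = sin Δλ·cos φ₂ = -0.0560;  D = cos φ₁ sin φ₂ − sin φ₁ cos φ₂ cos Δλ = +0.1698
initial course = atan2(N, D) = 341.74°

341.7°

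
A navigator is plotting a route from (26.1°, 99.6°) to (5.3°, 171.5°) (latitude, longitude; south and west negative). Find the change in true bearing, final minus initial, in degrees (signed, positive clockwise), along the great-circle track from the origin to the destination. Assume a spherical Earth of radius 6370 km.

Initial bearing θ₁ = atan2(sin Δλ cos φ₂, cos φ₁ sin φ₂ − sin φ₁ cos φ₂ cos Δλ) = 93.21°
Final bearing θ₂ = (initial bearing from the destination back to the start) + 180° = 115.78°
Δθ = θ₂ − θ₁ = +22.6°

+22.6°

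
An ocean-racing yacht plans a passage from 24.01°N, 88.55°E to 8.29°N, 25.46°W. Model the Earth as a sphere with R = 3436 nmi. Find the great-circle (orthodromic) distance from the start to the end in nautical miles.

Haversine: a = sin²(Δφ/2)+cos φ₁ cos φ₂ sin²(Δλ/2) = 0.65457;  σ = 2·atan2(√a,√(1−a))
σ = 108.007° → d = Rσ = 3436·1.88508 = 6477 nmi

6477 nmi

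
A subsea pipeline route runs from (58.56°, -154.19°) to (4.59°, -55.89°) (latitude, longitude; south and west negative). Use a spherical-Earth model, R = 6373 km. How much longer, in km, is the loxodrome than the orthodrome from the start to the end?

Great circle: cos σ = sin φ₁ sin φ₂ + cos φ₁ cos φ₂ cos Δλ,  σ = 1.5776 rad → d_gc = 10053.9 km
Rhumb line: Δψ = -1.1876, q = Δφ/Δψ = 0.7932, d_rh = R√(Δφ²+q²Δλ²) = 10547.6 km
Excess = 10547.6 − 10053.9 = 493.7 ≈ 494 km

494 km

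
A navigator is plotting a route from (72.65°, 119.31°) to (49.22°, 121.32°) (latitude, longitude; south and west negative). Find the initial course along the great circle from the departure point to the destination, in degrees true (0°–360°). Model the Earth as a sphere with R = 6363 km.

N = sin Δλ·cos φ₂ = +0.0229;  D = cos φ₁ sin φ₂ − sin φ₁ cos φ₂ cos Δλ = -0.3972
initial course = atan2(N, D) = 176.70°

176.7°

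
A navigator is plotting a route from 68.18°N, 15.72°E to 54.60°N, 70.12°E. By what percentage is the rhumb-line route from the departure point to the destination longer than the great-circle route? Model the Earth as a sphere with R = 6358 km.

3.0%

Great circle: σ = 0.4906 rad → d_gc = Rσ = 3119.0 km
Rhumb: Δφ = -0.2370, Δλ = +0.9495, Δψ = -0.5042, q = Δφ/Δψ = 0.4701 → d_rh = R√(Δφ²+q²Δλ²) = 3212.9 km
Excess = (3212.9 − 3119.0) / 3119.0 = 93.9 / 3119.0 = 3.01% ≈ 3.0%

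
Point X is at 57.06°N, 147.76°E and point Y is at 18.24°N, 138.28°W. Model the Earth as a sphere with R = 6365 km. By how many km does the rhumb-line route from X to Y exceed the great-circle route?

229 km

Great circle: cos σ = sin φ₁ sin φ₂ + cos φ₁ cos φ₂ cos Δλ,  σ = 1.1534 rad → d_gc = 7341.4 km
Rhumb line: Δψ = -0.8947, q = Δφ/Δψ = 0.7572, d_rh = R√(Δφ²+q²Δλ²) = 7570.2 km
Excess = 7570.2 − 7341.4 = 228.8 ≈ 229 km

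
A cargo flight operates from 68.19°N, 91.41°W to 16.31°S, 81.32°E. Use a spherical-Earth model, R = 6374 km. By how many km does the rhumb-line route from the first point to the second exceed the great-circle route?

Great circle: cos σ = sin φ₁ sin φ₂ + cos φ₁ cos φ₂ cos Δλ,  σ = 2.2325 rad → d_gc = 14229.81 km
Rhumb line: Δψ = -1.9354, q = Δφ/Δψ = 0.7620, d_rh = R√(Δφ²+q²Δλ²) = 17400.35 km
Excess = 17400.35 − 14229.81 = 3170.54 ≈ 3171 km

3171 km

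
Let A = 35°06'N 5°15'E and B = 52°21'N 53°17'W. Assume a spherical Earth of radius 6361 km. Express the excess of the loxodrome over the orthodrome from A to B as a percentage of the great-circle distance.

2.3%

Great circle: σ = 0.7725 rad → d_gc = Rσ = 4914.1 km
Rhumb: Δφ = +0.3011, Δλ = -1.0216, Δψ = +0.4212, q = Δφ/Δψ = 0.7149 → d_rh = R√(Δφ²+q²Δλ²) = 5024.8 km
Excess = (5024.8 − 4914.1) / 4914.1 = 110.7 / 4914.1 = 2.253% ≈ 2.3%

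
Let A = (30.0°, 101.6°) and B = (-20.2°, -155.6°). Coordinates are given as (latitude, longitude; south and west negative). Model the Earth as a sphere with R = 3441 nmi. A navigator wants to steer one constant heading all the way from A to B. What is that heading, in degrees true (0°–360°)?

Δψ = ln[tan(π/4+φ₂/2)/tan(π/4+φ₁/2)] = -0.9094
Δλ = +1.7942 rad (taken the short way round)
course = atan2(Δλ, Δψ) = 116.88°

116.9°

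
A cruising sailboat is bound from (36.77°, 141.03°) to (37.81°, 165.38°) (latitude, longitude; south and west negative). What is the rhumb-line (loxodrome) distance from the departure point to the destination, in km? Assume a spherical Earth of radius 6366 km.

2155 km

Rhumb course C = atan2(Δλ, Δψ) with Δψ = ln[tan(π/4+φ₂/2)/tan(π/4+φ₁/2)] = +0.0228, Δλ = +0.4250 → C = 86.93°
d = R·|Δφ| / |cos C| = 6366·0.01815 / 0.05361 = 2155 km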